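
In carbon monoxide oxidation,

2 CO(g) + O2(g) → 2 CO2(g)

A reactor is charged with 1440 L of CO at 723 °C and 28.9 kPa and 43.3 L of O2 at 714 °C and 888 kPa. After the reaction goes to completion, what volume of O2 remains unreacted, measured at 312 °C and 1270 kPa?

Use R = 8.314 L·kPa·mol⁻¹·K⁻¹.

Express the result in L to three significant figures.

8.32 L

n(CO) = PV/RT = (28.9 × 1440) / (8.314 × 996.15) = 5.025 mol
n(O2) = PV/RT = (888 × 43.3) / (8.314 × 987.15) = 4.685 mol
For 5.025 mol CO, stoichiometry requires (1/2) × 5.025 = 2.513 mol O2; 4.685 mol is available, so CO is limiting.
n(O2) consumed = (1/2) × 5.025 = 2.513 mol; remaining = 4.685 − 2.513 = 2.172 mol
V(O2) = nRT/P = 2.172 × 8.314 × 585.15 / 1270 = 8.320 L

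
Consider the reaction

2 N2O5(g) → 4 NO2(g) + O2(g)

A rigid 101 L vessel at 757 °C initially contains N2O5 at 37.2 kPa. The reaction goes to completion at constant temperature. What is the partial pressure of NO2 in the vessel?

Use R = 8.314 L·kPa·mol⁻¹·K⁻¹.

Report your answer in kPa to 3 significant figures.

74.4 kPa

n(N2O5)₀ = PV/RT = (37.2 × 101) / (8.314 × 1030.15) = 0.4387 mol
n(NO2) = (4/2) × 0.4387 = 0.8774 mol
P(NO2) = nRT/V = 0.8774 × 8.314 × 1030.15 / 101 = 74.40 kPa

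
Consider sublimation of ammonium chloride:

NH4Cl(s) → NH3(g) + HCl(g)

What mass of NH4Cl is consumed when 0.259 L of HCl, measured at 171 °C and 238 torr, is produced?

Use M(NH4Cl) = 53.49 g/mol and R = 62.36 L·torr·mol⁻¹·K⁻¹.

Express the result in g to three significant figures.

n(HCl) = PV/RT = (238 × 0.259) / (62.36 × 444.15) = 0.002226 mol
n(NH4Cl) = (1/1) × 0.002226 = 0.002226 mol
m(NH4Cl) = 0.002226 × 53.49 = 0.1191 g

0.119 g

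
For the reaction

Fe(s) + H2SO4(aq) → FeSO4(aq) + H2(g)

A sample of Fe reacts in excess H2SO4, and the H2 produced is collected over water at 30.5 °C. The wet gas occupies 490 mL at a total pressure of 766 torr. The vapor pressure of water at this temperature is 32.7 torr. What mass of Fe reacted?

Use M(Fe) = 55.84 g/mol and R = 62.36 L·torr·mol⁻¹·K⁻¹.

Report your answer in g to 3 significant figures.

P(H2) = 766 − 32.7 = 733.3 torr
n(H2) = PV/RT = (733.3 × 0.4900) / (62.36 × 303.65) = 0.01898 mol
n(Fe) = (1/1) × 0.01898 = 0.01898 mol
m(Fe) = 0.01898 × 55.84 = 1.060 g

1.06 g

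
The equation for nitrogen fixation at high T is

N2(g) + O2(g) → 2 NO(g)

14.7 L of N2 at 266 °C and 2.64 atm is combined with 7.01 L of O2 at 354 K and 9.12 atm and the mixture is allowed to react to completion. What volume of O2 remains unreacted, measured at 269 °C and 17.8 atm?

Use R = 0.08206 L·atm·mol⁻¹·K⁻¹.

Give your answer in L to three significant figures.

3.31 L

n(N2) = PV/RT = (2.64 × 14.7) / (0.08206 × 539.15) = 0.8772 mol
n(O2) = PV/RT = (9.12 × 7.01) / (0.08206 × 354) = 2.201 mol
For 0.8772 mol N2, stoichiometry requires (1/1) × 0.8772 = 0.8772 mol O2; 2.201 mol is available, so N2 is limiting.
n(O2) consumed = (1/1) × 0.8772 = 0.8772 mol; remaining = 2.201 − 0.8772 = 1.324 mol
V(O2) = nRT/P = 1.324 × 0.08206 × 542.15 / 17.8 = 3.309 L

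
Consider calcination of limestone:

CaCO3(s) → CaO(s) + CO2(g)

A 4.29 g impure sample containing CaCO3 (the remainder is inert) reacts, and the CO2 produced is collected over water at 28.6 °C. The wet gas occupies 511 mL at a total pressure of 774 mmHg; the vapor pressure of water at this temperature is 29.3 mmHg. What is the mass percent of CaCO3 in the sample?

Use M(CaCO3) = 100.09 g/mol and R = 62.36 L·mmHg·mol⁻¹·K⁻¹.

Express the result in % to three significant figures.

P(CO2) = 774 − 29.3 = 744.7 mmHg
n(CO2) = PV/RT = (744.7 × 0.5110) / (62.36 × 301.75) = 0.02022 mol
n(CaCO3) = (1/1) × 0.02022 = 0.02022 mol
m(CaCO3) = 0.02022 × 100.09 = 2.024 g
%CaCO3 = 2.024 / 4.29 × 100 = 47.18%

47.2 %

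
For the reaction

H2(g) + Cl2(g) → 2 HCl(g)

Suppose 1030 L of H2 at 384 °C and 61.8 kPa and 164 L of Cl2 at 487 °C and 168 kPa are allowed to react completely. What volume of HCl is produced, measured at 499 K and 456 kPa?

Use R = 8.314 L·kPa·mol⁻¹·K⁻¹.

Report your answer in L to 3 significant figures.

n(H2) = PV/RT = (61.8 × 1030) / (8.314 × 657.15) = 11.65 mol
n(Cl2) = PV/RT = (168 × 164) / (8.314 × 760.15) = 4.360 mol
For 11.65 mol H2, stoichiometry requires (1/1) × 11.65 = 11.65 mol Cl2; 4.360 mol is available, so Cl2 is limiting.
n(HCl) = (2/1) × 4.360 = 8.720 mol
V(HCl) = nRT/P = 8.720 × 8.314 × 499 / 456 = 79.33 L

79.3 L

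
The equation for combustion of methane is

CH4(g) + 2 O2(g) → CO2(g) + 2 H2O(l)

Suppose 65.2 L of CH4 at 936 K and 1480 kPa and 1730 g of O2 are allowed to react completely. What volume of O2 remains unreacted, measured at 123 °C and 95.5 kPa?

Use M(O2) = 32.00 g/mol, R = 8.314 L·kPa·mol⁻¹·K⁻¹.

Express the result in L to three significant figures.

1010 L

n(CH4) = PV/RT = (1480 × 65.2) / (8.314 × 936) = 12.40 mol
n(O2) = 1730 / 32.00 = 54.06 mol
For 12.40 mol CH4, stoichiometry requires (2/1) × 12.40 = 24.80 mol O2; 54.06 mol is available, so CH4 is limiting.
n(O2) consumed = (2/1) × 12.40 = 24.80 mol; remaining = 54.06 − 24.80 = 29.26 mol
V(O2) = nRT/P = 29.26 × 8.314 × 396.15 / 95.5 = 1009 L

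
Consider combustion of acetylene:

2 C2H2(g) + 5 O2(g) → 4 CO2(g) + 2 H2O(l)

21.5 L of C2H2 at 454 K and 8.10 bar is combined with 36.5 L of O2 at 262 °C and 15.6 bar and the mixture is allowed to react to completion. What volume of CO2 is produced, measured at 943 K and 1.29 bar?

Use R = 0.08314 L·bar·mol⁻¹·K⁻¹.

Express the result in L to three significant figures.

561 L

n(C2H2) = PV/RT = (8.10 × 21.5) / (0.08314 × 454) = 4.614 mol
n(O2) = PV/RT = (15.6 × 36.5) / (0.08314 × 535.15) = 12.80 mol
For 4.614 mol C2H2, stoichiometry requires (5/2) × 4.614 = 11.54 mol O2; 12.80 mol is available, so C2H2 is limiting.
n(CO2) = (4/2) × 4.614 = 9.228 mol
V(CO2) = nRT/P = 9.228 × 0.08314 × 943 / 1.29 = 560.8 L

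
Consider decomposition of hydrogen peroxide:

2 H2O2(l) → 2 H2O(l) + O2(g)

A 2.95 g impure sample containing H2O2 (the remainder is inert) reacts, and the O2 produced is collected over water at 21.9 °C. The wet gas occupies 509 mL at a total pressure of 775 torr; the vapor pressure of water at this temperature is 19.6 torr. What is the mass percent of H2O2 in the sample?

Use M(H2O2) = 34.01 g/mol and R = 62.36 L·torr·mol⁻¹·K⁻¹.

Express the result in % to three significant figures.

P(O2) = 775 − 19.6 = 755.4 torr
n(O2) = PV/RT = (755.4 × 0.5090) / (62.36 × 295.05) = 0.02090 mol
n(H2O2) = (2/1) × 0.02090 = 0.04180 mol
m(H2O2) = 0.04180 × 34.01 = 1.422 g
%H2O2 = 1.422 / 2.95 × 100 = 48.20%

48.2 %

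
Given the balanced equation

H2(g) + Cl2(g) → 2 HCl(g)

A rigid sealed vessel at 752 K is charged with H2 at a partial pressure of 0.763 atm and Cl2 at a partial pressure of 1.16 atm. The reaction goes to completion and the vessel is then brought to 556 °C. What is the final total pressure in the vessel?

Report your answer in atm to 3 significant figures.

Because the vessel is rigid and T is held at 752 K, work the stoichiometry in partial pressures (P_i = n_iRT/V).
P(Cl2) required for 0.763 atm of H2 = (1/1) × 0.763 = 0.7630 atm; available 1.16 atm, so H2 is limiting.
P(Cl2) remaining = 1.16 − (1/1) × 0.763 = 0.3970 atm
P(gaseous products) = (2)/1 × 0.763 = 1.526 atm
P_total at 752 K = 0.3970 + 1.526 = 1.923 atm
Scaling to 556 °C: P = 1.923 × 829.15/752 = 2.120 atm

2.12 atm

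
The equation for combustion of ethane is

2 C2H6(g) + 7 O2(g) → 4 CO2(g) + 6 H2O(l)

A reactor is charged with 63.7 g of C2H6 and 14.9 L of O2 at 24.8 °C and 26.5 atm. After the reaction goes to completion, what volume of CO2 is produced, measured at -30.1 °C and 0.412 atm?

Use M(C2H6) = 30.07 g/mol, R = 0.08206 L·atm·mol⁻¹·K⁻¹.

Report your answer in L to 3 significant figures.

n(C2H6) = 63.7 / 30.07 = 2.118 mol
n(O2) = PV/RT = (26.5 × 14.9) / (0.08206 × 297.95) = 16.15 mol
For 2.118 mol C2H6, stoichiometry requires (7/2) × 2.118 = 7.413 mol O2; 16.15 mol is available, so C2H6 is limiting.
n(CO2) = (4/2) × 2.118 = 4.236 mol
V(CO2) = nRT/P = 4.236 × 0.08206 × 243.05 / 0.412 = 205.1 L

205 L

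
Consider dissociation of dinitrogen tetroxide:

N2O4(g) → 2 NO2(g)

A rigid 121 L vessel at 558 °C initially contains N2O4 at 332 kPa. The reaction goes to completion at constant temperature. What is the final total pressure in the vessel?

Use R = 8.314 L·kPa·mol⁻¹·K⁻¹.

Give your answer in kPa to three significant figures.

664 kPa

Since T and V are fixed, P_final/P_initial = n_final/n_initial = 2/1.
P_final = (2/1) × 332 = 664.0 kPa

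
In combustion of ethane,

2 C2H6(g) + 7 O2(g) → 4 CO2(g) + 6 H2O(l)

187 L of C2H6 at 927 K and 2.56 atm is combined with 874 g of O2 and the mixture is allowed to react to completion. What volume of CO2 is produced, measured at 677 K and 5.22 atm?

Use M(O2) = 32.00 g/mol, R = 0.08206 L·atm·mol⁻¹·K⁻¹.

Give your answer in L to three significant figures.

134 L

n(C2H6) = PV/RT = (2.56 × 187) / (0.08206 × 927) = 6.293 mol
n(O2) = 874 / 32.00 = 27.31 mol
For 6.293 mol C2H6, stoichiometry requires (7/2) × 6.293 = 22.03 mol O2; 27.31 mol is available, so C2H6 is limiting.
n(CO2) = (4/2) × 6.293 = 12.59 mol
V(CO2) = nRT/P = 12.59 × 0.08206 × 677 / 5.22 = 134.0 L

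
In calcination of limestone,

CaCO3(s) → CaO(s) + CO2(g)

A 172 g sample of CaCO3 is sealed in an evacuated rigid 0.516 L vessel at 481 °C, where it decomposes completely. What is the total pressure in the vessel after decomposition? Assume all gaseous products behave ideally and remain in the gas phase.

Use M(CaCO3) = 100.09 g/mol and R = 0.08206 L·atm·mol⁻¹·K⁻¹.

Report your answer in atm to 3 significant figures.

206 atm

n(CaCO3) = 172 / 100.09 = 1.718 mol
n(gas produced) = (1/1) × 1.718 = 1.718 mol
P = nRT/V = 1.718 × 0.08206 × 754.15 / 0.516 = 206.0 atm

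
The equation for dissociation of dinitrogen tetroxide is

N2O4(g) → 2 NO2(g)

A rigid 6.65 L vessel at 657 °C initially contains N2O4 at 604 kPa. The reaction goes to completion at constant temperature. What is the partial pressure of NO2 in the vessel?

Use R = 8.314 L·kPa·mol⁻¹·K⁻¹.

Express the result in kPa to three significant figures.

n(N2O4)₀ = PV/RT = (604 × 6.65) / (8.314 × 930.15) = 0.5194 mol
n(NO2) = (2/1) × 0.5194 = 1.039 mol
P(NO2) = nRT/V = 1.039 × 8.314 × 930.15 / 6.65 = 1208 kPa

1210 kPa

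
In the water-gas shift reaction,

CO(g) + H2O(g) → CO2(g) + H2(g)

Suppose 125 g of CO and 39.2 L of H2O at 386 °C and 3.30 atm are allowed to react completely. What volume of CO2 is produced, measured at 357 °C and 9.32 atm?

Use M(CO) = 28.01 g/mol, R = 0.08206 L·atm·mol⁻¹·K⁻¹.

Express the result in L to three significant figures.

13.3 L

n(CO) = 125 / 28.01 = 4.463 mol
n(H2O) = PV/RT = (3.30 × 39.2) / (0.08206 × 659.15) = 2.392 mol
For 4.463 mol CO, stoichiometry requires (1/1) × 4.463 = 4.463 mol H2O; 2.392 mol is available, so H2O is limiting.
n(CO2) = (1/1) × 2.392 = 2.392 mol
V(CO2) = nRT/P = 2.392 × 0.08206 × 630.15 / 9.32 = 13.27 L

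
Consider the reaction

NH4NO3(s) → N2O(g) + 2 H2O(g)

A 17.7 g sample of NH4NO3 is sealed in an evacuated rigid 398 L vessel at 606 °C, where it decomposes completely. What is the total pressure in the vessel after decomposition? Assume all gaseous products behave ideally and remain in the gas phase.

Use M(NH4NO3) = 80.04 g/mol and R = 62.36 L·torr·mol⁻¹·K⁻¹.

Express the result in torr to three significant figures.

n(NH4NO3) = 17.7 / 80.04 = 0.2211 mol
n(gas produced) = (3/1) × 0.2211 = 0.6633 mol
P = nRT/V = 0.6633 × 62.36 × 879.15 / 398 = 91.37 torr

91.4 torr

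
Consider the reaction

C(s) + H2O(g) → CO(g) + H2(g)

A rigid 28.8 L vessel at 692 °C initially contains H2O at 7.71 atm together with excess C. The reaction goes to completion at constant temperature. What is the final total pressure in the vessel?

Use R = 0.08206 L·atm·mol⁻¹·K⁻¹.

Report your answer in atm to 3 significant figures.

15.4 atm

At constant T and V, P ∝ n(gas): 1 mol gas → 2 mol gas.
P_final = (2/1) × 7.71 = 15.42 atm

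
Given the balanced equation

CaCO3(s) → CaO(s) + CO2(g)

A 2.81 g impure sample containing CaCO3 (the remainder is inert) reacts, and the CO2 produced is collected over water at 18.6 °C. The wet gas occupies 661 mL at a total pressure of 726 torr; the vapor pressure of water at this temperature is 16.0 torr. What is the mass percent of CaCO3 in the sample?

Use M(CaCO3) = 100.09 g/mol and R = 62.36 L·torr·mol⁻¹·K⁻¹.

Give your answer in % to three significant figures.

91.9 %

P(CO2) = 726 − 16.0 = 710.0 torr
n(CO2) = PV/RT = (710.0 × 0.6610) / (62.36 × 291.75) = 0.02580 mol
n(CaCO3) = (1/1) × 0.02580 = 0.02580 mol
m(CaCO3) = 0.02580 × 100.09 = 2.582 g
%CaCO3 = 2.582 / 2.81 × 100 = 91.89%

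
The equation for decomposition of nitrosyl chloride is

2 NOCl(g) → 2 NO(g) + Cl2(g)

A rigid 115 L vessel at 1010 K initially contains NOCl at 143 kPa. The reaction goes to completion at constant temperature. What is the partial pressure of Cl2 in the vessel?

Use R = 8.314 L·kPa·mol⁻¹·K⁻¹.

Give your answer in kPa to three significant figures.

71.5 kPa

n(NOCl)₀ = PV/RT = (143 × 115) / (8.314 × 1010) = 1.958 mol
n(Cl2) = (1/2) × 1.958 = 0.9790 mol
P(Cl2) = nRT/V = 0.9790 × 8.314 × 1010 / 115 = 71.49 kPa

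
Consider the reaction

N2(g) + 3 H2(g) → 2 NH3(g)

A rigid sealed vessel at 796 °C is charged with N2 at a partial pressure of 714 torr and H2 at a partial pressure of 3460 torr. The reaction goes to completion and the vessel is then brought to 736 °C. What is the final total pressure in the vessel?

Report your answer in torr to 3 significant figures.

With V and T fixed, P_i ∝ n_i, so the mole ratios apply directly to partial pressures at 796 °C.
P(H2) required for 714 torr of N2 = (3/1) × 714 = 2142 torr; available 3460 torr, so N2 is limiting.
P(H2) remaining = 3460 − (3/1) × 714 = 1318 torr
P(gaseous products) = (2)/1 × 714 = 1428 torr
P_total at 796 °C = 1318 + 1428 = 2746 torr
Scaling to 736 °C: P = 2746 × 1009.15/1069.15 = 2592 torr

2590 torr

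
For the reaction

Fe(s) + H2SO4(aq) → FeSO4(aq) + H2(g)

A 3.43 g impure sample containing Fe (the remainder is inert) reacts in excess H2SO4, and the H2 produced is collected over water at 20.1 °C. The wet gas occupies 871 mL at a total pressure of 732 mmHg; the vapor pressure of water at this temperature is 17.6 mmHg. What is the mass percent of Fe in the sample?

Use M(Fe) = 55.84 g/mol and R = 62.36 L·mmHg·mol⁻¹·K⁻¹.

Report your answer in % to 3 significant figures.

55.4 %

P(H2) = 732 − 17.6 = 714.4 mmHg
n(H2) = PV/RT = (714.4 × 0.8710) / (62.36 × 293.25) = 0.03403 mol
n(Fe) = (1/1) × 0.03403 = 0.03403 mol
m(Fe) = 0.03403 × 55.84 = 1.900 g
%Fe = 1.900 / 3.43 × 100 = 55.39%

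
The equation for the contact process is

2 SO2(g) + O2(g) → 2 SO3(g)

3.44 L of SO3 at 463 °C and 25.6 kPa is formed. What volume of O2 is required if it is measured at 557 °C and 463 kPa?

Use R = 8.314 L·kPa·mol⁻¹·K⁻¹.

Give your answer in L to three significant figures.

0.107 L

n(SO3) = PV/RT = (25.6 × 3.44) / (8.314 × 736.15) = 0.01439 mol
n(O2) = (1/2) × 0.01439 = 0.007195 mol
V = nRT/P = 0.007195 × 8.314 × 830.15 / 463 = 0.1073 L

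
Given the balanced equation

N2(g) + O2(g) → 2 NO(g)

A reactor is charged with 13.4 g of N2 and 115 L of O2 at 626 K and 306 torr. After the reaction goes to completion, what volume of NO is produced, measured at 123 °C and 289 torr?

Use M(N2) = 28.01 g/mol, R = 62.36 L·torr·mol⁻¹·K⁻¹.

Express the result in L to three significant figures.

81.8 L

n(N2) = 13.4 / 28.01 = 0.4784 mol
n(O2) = PV/RT = (306 × 115) / (62.36 × 626) = 0.9014 mol
For 0.4784 mol N2, stoichiometry requires (1/1) × 0.4784 = 0.4784 mol O2; 0.9014 mol is available, so N2 is limiting.
n(NO) = (2/1) × 0.4784 = 0.9568 mol
V(NO) = nRT/P = 0.9568 × 62.36 × 396.15 / 289 = 81.79 L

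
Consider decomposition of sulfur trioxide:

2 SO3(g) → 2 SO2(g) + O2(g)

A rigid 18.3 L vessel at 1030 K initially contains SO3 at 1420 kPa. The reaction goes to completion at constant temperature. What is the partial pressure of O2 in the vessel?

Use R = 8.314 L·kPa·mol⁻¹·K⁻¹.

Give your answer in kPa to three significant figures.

710 kPa

n(SO3)₀ = PV/RT = (1420 × 18.3) / (8.314 × 1030) = 3.035 mol
n(O2) = (1/2) × 3.035 = 1.518 mol
P(O2) = nRT/V = 1.518 × 8.314 × 1030 / 18.3 = 710.3 kPa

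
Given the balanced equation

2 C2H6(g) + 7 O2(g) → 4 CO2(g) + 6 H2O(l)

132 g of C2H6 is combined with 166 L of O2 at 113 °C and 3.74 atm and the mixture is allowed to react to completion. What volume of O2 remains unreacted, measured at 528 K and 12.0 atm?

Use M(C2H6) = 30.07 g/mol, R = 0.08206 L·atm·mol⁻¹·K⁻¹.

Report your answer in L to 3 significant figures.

15.3 L

n(C2H6) = 132 / 30.07 = 4.390 mol
n(O2) = PV/RT = (3.74 × 166) / (0.08206 × 386.15) = 19.59 mol
For 4.390 mol C2H6, stoichiometry requires (7/2) × 4.390 = 15.36 mol O2; 19.59 mol is available, so C2H6 is limiting.
n(O2) consumed = (7/2) × 4.390 = 15.36 mol; remaining = 19.59 − 15.36 = 4.230 mol
V(O2) = nRT/P = 4.230 × 0.08206 × 528 / 12.0 = 15.27 L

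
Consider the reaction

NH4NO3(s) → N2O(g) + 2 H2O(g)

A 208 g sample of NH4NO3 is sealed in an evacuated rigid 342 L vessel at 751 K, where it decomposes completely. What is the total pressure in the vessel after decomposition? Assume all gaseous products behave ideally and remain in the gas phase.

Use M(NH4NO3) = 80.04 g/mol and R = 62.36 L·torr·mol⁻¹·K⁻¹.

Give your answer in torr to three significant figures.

n(NH4NO3) = 208 / 80.04 = 2.599 mol
n(gas produced) = (3/1) × 2.599 = 7.797 mol
P = nRT/V = 7.797 × 62.36 × 751 / 342 = 1068 torr

1070 torr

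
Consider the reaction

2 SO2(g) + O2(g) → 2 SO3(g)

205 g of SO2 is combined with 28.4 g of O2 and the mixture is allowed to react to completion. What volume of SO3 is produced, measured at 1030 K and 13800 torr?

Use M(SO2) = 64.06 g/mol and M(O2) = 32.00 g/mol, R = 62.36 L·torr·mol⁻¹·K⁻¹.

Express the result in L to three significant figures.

n(SO2) = 205 / 64.06 = 3.200 mol
n(O2) = 28.4 / 32.00 = 0.8875 mol
For 3.200 mol SO2, stoichiometry requires (1/2) × 3.200 = 1.600 mol O2; 0.8875 mol is available, so O2 is limiting.
n(SO3) = (2/1) × 0.8875 = 1.775 mol
V(SO3) = nRT/P = 1.775 × 62.36 × 1030 / 13800 = 8.262 L

8.26 L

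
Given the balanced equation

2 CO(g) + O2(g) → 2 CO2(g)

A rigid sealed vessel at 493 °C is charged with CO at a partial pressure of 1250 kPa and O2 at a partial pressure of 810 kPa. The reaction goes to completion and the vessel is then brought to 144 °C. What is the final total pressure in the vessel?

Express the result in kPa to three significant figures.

At constant V, partial pressures at 493 °C are proportional to moles, so apply stoichiometry directly to pressures.
P(O2) required for 1250 kPa of CO = (1/2) × 1250 = 625.0 kPa; available 810 kPa, so CO is limiting.
P(O2) remaining = 810 − (1/2) × 1250 = 185.0 kPa
P(gaseous products) = (2)/2 × 1250 = 1250 kPa
P_total at 493 °C = 185.0 + 1250 = 1435 kPa
Scaling to 144 °C: P = 1435 × 417.15/766.15 = 781.3 kPa

781 kPa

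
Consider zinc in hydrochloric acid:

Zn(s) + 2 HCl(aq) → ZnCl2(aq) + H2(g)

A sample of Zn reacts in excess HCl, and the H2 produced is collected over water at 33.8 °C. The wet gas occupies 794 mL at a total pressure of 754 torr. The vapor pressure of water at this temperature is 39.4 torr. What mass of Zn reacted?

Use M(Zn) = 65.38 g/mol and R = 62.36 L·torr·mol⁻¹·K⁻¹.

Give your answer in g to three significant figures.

P(H2) = 754 − 39.4 = 714.6 torr
n(H2) = PV/RT = (714.6 × 0.7940) / (62.36 × 306.95) = 0.02964 mol
n(Zn) = (1/1) × 0.02964 = 0.02964 mol
m(Zn) = 0.02964 × 65.38 = 1.938 g

1.94 g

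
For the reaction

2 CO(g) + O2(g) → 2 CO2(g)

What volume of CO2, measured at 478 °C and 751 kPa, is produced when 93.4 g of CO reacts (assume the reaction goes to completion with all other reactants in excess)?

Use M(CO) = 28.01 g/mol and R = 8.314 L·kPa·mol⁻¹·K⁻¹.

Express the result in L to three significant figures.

27.7 L

n(CO) = 93.40 / 28.01 = 3.335 mol
n(CO2) = (2/2) × 3.335 = 3.335 mol
V = nRT/P = 3.335 × 8.314 × 751.15 / 751 = 27.73 L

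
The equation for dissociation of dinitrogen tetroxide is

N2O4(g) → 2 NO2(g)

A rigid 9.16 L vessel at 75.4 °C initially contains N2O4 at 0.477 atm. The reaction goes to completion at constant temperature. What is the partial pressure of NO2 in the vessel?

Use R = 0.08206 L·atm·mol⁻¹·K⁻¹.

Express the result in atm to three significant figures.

n(N2O4)₀ = PV/RT = (0.477 × 9.16) / (0.08206 × 348.55) = 0.1528 mol
n(NO2) = (2/1) × 0.1528 = 0.3056 mol
P(NO2) = nRT/V = 0.3056 × 0.08206 × 348.55 / 9.16 = 0.9542 atm

0.954 atm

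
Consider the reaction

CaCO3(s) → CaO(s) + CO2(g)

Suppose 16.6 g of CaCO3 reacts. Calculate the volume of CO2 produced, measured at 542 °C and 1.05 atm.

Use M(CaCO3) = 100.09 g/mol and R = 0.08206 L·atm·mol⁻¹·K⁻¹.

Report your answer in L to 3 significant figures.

10.6 L

n(CaCO3) = 16.60 / 100.09 = 0.1659 mol
n(CO2) = (1/1) × 0.1659 = 0.1659 mol
V = nRT/P = 0.1659 × 0.08206 × 815.15 / 1.05 = 10.57 L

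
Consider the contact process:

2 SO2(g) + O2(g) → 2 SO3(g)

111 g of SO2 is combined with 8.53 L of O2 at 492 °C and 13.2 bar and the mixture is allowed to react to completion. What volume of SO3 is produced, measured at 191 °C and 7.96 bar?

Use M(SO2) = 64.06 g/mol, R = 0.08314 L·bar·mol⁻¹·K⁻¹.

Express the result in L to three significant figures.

n(SO2) = 111 / 64.06 = 1.733 mol
n(O2) = PV/RT = (13.2 × 8.53) / (0.08314 × 765.15) = 1.770 mol
For 1.733 mol SO2, stoichiometry requires (1/2) × 1.733 = 0.8665 mol O2; 1.770 mol is available, so SO2 is limiting.
n(SO3) = (2/2) × 1.733 = 1.733 mol
V(SO3) = nRT/P = 1.733 × 0.08314 × 464.15 / 7.96 = 8.401 L

8.40 L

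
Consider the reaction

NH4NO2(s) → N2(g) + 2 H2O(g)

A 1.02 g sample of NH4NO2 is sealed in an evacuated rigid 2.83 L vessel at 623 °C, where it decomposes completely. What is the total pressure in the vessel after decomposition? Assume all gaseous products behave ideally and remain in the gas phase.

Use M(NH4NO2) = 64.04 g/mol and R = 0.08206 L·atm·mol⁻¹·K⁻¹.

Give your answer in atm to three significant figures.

n(NH4NO2) = 1.02 / 64.04 = 0.01593 mol
n(gas produced) = (3/1) × 0.01593 = 0.04779 mol
P = nRT/V = 0.04779 × 0.08206 × 896.15 / 2.83 = 1.242 atm

1.24 atm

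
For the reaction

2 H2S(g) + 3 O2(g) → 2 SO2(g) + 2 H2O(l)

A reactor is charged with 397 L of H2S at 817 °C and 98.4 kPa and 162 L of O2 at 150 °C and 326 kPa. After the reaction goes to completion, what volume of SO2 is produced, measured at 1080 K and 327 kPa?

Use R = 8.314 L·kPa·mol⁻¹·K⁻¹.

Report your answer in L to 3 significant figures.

n(H2S) = PV/RT = (98.4 × 397) / (8.314 × 1090.15) = 4.310 mol
n(O2) = PV/RT = (326 × 162) / (8.314 × 423.15) = 15.01 mol
For 4.310 mol H2S, stoichiometry requires (3/2) × 4.310 = 6.465 mol O2; 15.01 mol is available, so H2S is limiting.
n(SO2) = (2/2) × 4.310 = 4.310 mol
V(SO2) = nRT/P = 4.310 × 8.314 × 1080 / 327 = 118.3 L

118 L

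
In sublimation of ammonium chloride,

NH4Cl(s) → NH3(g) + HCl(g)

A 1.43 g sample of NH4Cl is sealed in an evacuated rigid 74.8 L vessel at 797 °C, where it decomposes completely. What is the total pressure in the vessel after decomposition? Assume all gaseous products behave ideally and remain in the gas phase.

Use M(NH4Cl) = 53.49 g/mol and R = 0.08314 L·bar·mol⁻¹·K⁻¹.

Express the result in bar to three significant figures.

0.0636 bar

n(NH4Cl) = 1.43 / 53.49 = 0.02673 mol
n(gas produced) = (2/1) × 0.02673 = 0.05346 mol
P = nRT/V = 0.05346 × 0.08314 × 1070.15 / 74.8 = 0.06359 bar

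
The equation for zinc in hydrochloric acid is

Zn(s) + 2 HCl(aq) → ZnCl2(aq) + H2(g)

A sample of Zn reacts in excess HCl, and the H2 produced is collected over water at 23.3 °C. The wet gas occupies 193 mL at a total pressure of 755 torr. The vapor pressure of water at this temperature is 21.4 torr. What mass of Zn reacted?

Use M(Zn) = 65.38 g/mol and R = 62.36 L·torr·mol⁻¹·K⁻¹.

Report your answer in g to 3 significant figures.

0.501 g

P(H2) = 755 − 21.4 = 733.6 torr
n(H2) = PV/RT = (733.6 × 0.1930) / (62.36 × 296.45) = 0.007659 mol
n(Zn) = (1/1) × 0.007659 = 0.007659 mol
m(Zn) = 0.007659 × 65.38 = 0.5007 g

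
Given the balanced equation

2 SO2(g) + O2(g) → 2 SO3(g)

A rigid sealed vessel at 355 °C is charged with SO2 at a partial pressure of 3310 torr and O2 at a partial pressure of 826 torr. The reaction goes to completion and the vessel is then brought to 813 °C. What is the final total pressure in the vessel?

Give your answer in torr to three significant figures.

5720 torr

Because the vessel is rigid and T is held at 355 °C, work the stoichiometry in partial pressures (P_i = n_iRT/V).
P(O2) required for 3310 torr of SO2 = (1/2) × 3310 = 1655 torr; available 826 torr, so O2 is limiting.
P(SO2) remaining = 3310 − (2/1) × 826 = 1658 torr
P(gaseous products) = (2)/1 × 826 = 1652 torr
P_total at 355 °C = 1658 + 1652 = 3310 torr
Scaling to 813 °C: P = 3310 × 1086.15/628.15 = 5723 torr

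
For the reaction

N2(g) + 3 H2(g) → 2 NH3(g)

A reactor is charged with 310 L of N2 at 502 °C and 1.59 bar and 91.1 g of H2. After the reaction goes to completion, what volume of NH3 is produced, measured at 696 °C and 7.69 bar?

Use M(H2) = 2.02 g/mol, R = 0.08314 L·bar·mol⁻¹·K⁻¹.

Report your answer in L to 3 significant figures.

160 L

n(N2) = PV/RT = (1.59 × 310) / (0.08314 × 775.15) = 7.648 mol
n(H2) = 91.1 / 2.02 = 45.10 mol
For 7.648 mol N2, stoichiometry requires (3/1) × 7.648 = 22.94 mol H2; 45.10 mol is available, so N2 is limiting.
n(NH3) = (2/1) × 7.648 = 15.30 mol
V(NH3) = nRT/P = 15.30 × 0.08314 × 969.15 / 7.69 = 160.3 L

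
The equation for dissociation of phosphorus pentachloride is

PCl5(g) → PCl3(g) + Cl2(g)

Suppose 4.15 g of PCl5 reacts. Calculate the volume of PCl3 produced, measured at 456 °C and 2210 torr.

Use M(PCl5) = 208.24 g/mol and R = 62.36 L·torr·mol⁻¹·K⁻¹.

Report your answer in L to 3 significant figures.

n(PCl5) = 4.150 / 208.24 = 0.01993 mol
n(PCl3) = (1/1) × 0.01993 = 0.01993 mol
V = nRT/P = 0.01993 × 62.36 × 729.15 / 2210 = 0.4101 L

0.410 L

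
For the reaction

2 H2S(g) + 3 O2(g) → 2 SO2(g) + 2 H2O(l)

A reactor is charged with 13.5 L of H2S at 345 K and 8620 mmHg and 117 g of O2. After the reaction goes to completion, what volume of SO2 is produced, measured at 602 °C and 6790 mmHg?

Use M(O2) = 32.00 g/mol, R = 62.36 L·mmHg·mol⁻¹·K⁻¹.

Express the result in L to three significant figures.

n(H2S) = PV/RT = (8620 × 13.5) / (62.36 × 345) = 5.409 mol
n(O2) = 117 / 32.00 = 3.656 mol
For 5.409 mol H2S, stoichiometry requires (3/2) × 5.409 = 8.114 mol O2; 3.656 mol is available, so O2 is limiting.
n(SO2) = (2/3) × 3.656 = 2.437 mol
V(SO2) = nRT/P = 2.437 × 62.36 × 875.15 / 6790 = 19.59 L

19.6 L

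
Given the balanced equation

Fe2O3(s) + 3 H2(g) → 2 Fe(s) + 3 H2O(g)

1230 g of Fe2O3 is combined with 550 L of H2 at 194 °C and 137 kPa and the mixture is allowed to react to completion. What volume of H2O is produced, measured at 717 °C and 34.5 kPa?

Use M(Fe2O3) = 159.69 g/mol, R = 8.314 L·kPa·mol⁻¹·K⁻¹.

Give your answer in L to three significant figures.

4630 L

n(Fe2O3) = 1230 / 159.69 = 7.702 mol
n(H2) = PV/RT = (137 × 550) / (8.314 × 467.15) = 19.40 mol
For 7.702 mol Fe2O3, stoichiometry requires (3/1) × 7.702 = 23.11 mol H2; 19.40 mol is available, so H2 is limiting.
n(H2O) = (3/3) × 19.40 = 19.40 mol
V(H2O) = nRT/P = 19.40 × 8.314 × 990.15 / 34.5 = 4629 L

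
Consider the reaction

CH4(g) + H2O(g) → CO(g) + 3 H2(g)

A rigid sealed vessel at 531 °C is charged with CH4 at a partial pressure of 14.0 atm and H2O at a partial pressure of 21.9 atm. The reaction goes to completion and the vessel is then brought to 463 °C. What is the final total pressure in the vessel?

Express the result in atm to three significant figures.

58.5 atm

At constant V, partial pressures at 531 °C are proportional to moles, so apply stoichiometry directly to pressures.
P(H2O) required for 14.0 atm of CH4 = (1/1) × 14.0 = 14.00 atm; available 21.9 atm, so CH4 is limiting.
P(H2O) remaining = 21.9 − (1/1) × 14.0 = 7.900 atm
P(gaseous products) = (1+3)/1 × 14.0 = 56.00 atm
P_total at 531 °C = 7.900 + 56.00 = 63.90 atm
Scaling to 463 °C: P = 63.90 × 736.15/804.15 = 58.50 atm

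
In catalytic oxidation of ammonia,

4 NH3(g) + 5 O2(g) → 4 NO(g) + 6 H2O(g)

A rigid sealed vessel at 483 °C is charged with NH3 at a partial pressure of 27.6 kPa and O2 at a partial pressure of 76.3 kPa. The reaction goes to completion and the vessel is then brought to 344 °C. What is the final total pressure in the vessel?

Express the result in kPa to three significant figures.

90.4 kPa

Because the vessel is rigid and T is held at 483 °C, work the stoichiometry in partial pressures (P_i = n_iRT/V).
P(O2) required for 27.6 kPa of NH3 = (5/4) × 27.6 = 34.50 kPa; available 76.3 kPa, so NH3 is limiting.
P(O2) remaining = 76.3 − (5/4) × 27.6 = 41.80 kPa
P(gaseous products) = (4+6)/4 × 27.6 = 69.00 kPa
P_total at 483 °C = 41.80 + 69.00 = 110.8 kPa
Scaling to 344 °C: P = 110.8 × 617.15/756.15 = 90.43 kPa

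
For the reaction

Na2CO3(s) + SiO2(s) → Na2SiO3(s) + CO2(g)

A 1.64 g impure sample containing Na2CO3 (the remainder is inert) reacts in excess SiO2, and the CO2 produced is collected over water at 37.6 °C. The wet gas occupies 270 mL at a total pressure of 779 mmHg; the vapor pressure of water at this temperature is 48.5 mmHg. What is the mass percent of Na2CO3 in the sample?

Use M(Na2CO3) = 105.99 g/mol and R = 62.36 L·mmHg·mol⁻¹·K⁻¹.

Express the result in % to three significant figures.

P(CO2) = 779 − 48.5 = 730.5 mmHg
n(CO2) = PV/RT = (730.5 × 0.2700) / (62.36 × 310.75) = 0.01018 mol
n(Na2CO3) = (1/1) × 0.01018 = 0.01018 mol
m(Na2CO3) = 0.01018 × 105.99 = 1.079 g
%Na2CO3 = 1.079 / 1.64 × 100 = 65.79%

65.8 %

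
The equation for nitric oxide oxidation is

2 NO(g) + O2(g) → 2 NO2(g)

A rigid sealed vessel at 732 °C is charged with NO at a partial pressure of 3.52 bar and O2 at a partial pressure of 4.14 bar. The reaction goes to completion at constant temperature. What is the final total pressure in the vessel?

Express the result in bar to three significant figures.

At constant V, partial pressures at 732 °C are proportional to moles, so apply stoichiometry directly to pressures.
P(O2) required for 3.52 bar of NO = (1/2) × 3.52 = 1.760 bar; available 4.14 bar, so NO is limiting.
P(O2) remaining = 4.14 − (1/2) × 3.52 = 2.380 bar
P(gaseous products) = (2)/2 × 3.52 = 3.520 bar
P_total at 732 °C = 2.380 + 3.520 = 5.900 bar

5.90 bar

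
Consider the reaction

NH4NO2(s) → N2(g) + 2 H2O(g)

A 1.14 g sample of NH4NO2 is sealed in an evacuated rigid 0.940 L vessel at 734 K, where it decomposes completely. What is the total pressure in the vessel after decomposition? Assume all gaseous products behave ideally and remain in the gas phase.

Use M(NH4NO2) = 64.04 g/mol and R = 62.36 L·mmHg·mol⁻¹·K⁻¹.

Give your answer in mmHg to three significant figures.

2600 mmHg

n(NH4NO2) = 1.14 / 64.04 = 0.01780 mol
n(gas produced) = (3/1) × 0.01780 = 0.05340 mol
P = nRT/V = 0.05340 × 62.36 × 734 / 0.940 = 2600 mmHg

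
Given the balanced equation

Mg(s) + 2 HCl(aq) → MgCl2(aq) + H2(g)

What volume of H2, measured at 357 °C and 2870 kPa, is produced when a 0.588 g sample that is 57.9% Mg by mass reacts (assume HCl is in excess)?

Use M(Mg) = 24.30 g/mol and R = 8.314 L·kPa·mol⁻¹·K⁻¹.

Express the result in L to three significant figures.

mass of Mg = 0.588 × 57.9/100 = 0.3405 g
n(Mg) = 0.3405 / 24.30 = 0.01401 mol
n(H2) = (1/1) × 0.01401 = 0.01401 mol
V = nRT/P = 0.01401 × 8.314 × 630.15 / 2870 = 0.02557 L

0.0256 L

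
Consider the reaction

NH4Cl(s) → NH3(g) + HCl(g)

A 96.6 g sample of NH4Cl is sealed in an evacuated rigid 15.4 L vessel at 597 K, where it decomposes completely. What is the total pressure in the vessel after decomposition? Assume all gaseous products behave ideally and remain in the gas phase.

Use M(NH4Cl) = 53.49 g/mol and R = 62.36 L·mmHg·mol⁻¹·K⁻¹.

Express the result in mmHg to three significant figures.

n(NH4Cl) = 96.6 / 53.49 = 1.806 mol
n(gas produced) = (2/1) × 1.806 = 3.612 mol
P = nRT/V = 3.612 × 62.36 × 597 / 15.4 = 8732 mmHg

8730 mmHg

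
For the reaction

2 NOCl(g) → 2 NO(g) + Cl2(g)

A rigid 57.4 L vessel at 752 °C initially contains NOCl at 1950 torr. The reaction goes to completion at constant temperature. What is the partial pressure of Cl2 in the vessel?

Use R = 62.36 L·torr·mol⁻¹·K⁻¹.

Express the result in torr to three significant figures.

975 torr

n(NOCl)₀ = PV/RT = (1950 × 57.4) / (62.36 × 1025.15) = 1.751 mol
n(Cl2) = (1/2) × 1.751 = 0.8755 mol
P(Cl2) = nRT/V = 0.8755 × 62.36 × 1025.15 / 57.4 = 975.1 torr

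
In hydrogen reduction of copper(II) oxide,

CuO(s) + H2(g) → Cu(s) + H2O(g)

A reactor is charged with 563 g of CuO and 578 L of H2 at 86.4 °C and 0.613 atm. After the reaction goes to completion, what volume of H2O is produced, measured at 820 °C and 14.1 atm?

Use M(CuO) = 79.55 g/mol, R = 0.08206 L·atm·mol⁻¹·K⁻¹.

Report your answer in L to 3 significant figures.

n(CuO) = 563 / 79.55 = 7.077 mol
n(H2) = PV/RT = (0.613 × 578) / (0.08206 × 359.55) = 12.01 mol
For 7.077 mol CuO, stoichiometry requires (1/1) × 7.077 = 7.077 mol H2; 12.01 mol is available, so CuO is limiting.
n(H2O) = (1/1) × 7.077 = 7.077 mol
V(H2O) = nRT/P = 7.077 × 0.08206 × 1093.15 / 14.1 = 45.02 L

45.0 L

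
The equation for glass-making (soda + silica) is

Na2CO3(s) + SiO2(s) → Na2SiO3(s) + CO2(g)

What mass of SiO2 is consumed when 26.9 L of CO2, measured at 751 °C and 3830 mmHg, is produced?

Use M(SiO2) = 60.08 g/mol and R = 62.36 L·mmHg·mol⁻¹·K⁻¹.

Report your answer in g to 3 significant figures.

96.9 g

n(CO2) = PV/RT = (3830 × 26.9) / (62.36 × 1024.15) = 1.613 mol
n(SiO2) = (1/1) × 1.613 = 1.613 mol
m(SiO2) = 1.613 × 60.08 = 96.91 g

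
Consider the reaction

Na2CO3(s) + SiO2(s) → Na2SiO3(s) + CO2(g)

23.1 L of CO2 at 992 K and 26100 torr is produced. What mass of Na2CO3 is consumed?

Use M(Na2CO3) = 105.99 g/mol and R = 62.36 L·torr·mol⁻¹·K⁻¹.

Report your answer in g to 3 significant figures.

1030 g

n(CO2) = PV/RT = (26100 × 23.1) / (62.36 × 992) = 9.746 mol
n(Na2CO3) = (1/1) × 9.746 = 9.746 mol
m(Na2CO3) = 9.746 × 105.99 = 1033 g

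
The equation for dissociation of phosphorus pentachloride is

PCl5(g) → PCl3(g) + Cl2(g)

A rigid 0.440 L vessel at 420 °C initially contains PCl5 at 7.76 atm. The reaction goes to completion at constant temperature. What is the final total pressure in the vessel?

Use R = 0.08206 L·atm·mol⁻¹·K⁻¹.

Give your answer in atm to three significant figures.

Since T and V are fixed, P_final/P_initial = n_final/n_initial = 2/1.
P_final = (2/1) × 7.76 = 15.52 atm

15.5 atm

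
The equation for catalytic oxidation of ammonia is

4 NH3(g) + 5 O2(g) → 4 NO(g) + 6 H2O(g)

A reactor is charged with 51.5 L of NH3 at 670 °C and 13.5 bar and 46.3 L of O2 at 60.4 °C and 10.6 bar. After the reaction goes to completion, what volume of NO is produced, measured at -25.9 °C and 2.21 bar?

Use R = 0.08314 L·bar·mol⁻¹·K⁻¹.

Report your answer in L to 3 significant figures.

82.5 L

n(NH3) = PV/RT = (13.5 × 51.5) / (0.08314 × 943.15) = 8.866 mol
n(O2) = PV/RT = (10.6 × 46.3) / (0.08314 × 333.55) = 17.70 mol
For 8.866 mol NH3, stoichiometry requires (5/4) × 8.866 = 11.08 mol O2; 17.70 mol is available, so NH3 is limiting.
n(NO) = (4/4) × 8.866 = 8.866 mol
V(NO) = nRT/P = 8.866 × 0.08314 × 247.25 / 2.21 = 82.47 L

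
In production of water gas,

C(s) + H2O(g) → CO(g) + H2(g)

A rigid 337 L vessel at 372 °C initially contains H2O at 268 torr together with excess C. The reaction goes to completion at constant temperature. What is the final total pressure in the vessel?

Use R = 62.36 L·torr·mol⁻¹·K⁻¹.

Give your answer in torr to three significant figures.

536 torr

Since T and V are fixed, P_final/P_initial = n_final/n_initial = 2/1.
P_final = (2/1) × 268 = 536.0 torr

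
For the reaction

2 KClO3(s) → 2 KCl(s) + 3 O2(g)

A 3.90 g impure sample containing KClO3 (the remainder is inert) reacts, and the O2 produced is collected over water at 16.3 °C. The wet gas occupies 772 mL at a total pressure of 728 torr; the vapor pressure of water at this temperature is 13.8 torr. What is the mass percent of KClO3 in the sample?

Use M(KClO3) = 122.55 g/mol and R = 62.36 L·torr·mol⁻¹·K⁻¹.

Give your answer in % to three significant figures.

64.0 %

P(O2) = 728 − 13.8 = 714.2 torr
n(O2) = PV/RT = (714.2 × 0.7720) / (62.36 × 289.45) = 0.03055 mol
n(KClO3) = (2/3) × 0.03055 = 0.02037 mol
m(KClO3) = 0.02037 × 122.55 = 2.496 g
%KClO3 = 2.496 / 3.90 × 100 = 64.00%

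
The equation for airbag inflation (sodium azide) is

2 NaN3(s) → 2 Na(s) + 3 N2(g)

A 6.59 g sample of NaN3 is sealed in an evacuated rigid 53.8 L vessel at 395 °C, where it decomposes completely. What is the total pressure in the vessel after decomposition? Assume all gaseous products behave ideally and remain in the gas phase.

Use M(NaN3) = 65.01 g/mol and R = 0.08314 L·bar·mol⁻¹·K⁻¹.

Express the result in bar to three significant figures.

n(NaN3) = 6.59 / 65.01 = 0.1014 mol
n(gas produced) = (3/2) × 0.1014 = 0.1521 mol
P = nRT/V = 0.1521 × 0.08314 × 668.15 / 53.8 = 0.1570 bar

0.157 bar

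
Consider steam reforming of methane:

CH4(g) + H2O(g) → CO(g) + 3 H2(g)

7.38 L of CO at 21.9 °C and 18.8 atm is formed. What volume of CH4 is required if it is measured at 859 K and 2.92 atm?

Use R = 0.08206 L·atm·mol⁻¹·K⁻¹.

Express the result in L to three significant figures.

138 L

n(CO) = PV/RT = (18.8 × 7.38) / (0.08206 × 295.05) = 5.730 mol
n(CH4) = (1/1) × 5.730 = 5.730 mol
V = nRT/P = 5.730 × 0.08206 × 859 / 2.92 = 138.3 L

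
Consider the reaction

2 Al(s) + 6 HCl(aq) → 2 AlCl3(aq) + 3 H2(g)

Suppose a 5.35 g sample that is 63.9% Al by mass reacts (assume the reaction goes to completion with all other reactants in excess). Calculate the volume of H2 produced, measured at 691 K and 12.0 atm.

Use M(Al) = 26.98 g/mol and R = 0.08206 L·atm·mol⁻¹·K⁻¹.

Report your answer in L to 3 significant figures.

0.898 L

mass of Al = 5.35 × 63.9/100 = 3.419 g
n(Al) = 3.419 / 26.98 = 0.1267 mol
n(H2) = (3/2) × 0.1267 = 0.1900 mol
V = nRT/P = 0.1900 × 0.08206 × 691 / 12.0 = 0.8978 L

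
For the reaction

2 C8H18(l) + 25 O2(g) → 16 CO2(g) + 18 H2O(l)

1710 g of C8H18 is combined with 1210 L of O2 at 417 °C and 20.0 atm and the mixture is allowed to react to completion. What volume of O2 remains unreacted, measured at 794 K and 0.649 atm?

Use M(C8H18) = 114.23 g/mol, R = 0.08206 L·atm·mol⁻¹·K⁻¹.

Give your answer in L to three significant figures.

n(C8H18) = 1710 / 114.23 = 14.97 mol
n(O2) = PV/RT = (20.0 × 1210) / (0.08206 × 690.15) = 427.3 mol
For 14.97 mol C8H18, stoichiometry requires (25/2) × 14.97 = 187.1 mol O2; 427.3 mol is available, so C8H18 is limiting.
n(O2) consumed = (25/2) × 14.97 = 187.1 mol; remaining = 427.3 − 187.1 = 240.2 mol
V(O2) = nRT/P = 240.2 × 0.08206 × 794 / 0.649 = 24110 L

24100 L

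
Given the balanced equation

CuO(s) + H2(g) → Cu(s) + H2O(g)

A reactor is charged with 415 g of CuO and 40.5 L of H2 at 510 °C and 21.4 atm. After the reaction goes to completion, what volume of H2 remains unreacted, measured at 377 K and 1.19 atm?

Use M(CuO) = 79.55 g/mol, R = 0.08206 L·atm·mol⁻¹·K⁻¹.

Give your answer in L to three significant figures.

n(CuO) = 415 / 79.55 = 5.217 mol
n(H2) = PV/RT = (21.4 × 40.5) / (0.08206 × 783.15) = 13.49 mol
For 5.217 mol CuO, stoichiometry requires (1/1) × 5.217 = 5.217 mol H2; 13.49 mol is available, so CuO is limiting.
n(H2) consumed = (1/1) × 5.217 = 5.217 mol; remaining = 13.49 − 5.217 = 8.273 mol
V(H2) = nRT/P = 8.273 × 0.08206 × 377 / 1.19 = 215.1 L

215 L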